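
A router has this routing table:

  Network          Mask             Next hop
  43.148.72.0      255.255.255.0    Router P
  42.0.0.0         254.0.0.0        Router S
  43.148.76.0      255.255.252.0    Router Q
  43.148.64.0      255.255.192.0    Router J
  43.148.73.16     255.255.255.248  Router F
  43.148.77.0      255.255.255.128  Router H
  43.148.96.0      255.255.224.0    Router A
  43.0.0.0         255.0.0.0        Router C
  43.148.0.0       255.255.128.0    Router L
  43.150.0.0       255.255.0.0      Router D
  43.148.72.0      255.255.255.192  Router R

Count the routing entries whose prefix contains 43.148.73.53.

Prefixes containing 43.148.73.53:
  42.0.0.0/7 (42.0.0.0 - 43.255.255.255)
  43.0.0.0/8 (43.0.0.0 - 43.255.255.255)
  43.148.0.0/17 (43.148.0.0 - 43.148.127.255)
  43.148.64.0/18 (43.148.64.0 - 43.148.127.255)
Total matching entries: 4.

4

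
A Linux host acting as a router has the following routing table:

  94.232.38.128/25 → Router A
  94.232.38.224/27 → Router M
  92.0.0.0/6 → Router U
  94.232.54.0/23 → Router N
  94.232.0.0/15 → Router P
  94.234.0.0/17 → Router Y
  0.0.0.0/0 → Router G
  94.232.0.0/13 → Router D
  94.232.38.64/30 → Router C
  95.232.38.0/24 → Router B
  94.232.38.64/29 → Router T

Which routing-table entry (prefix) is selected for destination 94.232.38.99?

Entries matching 94.232.38.99:
  0.0.0.0/0 (default, matches everything)
  92.0.0.0/6 (92.0.0.0 - 95.255.255.255)
  94.232.0.0/13 (94.232.0.0 - 94.239.255.255)
  94.232.0.0/15 (94.232.0.0 - 94.233.255.255)
Most specific is 94.232.0.0/15.

94.232.0.0/15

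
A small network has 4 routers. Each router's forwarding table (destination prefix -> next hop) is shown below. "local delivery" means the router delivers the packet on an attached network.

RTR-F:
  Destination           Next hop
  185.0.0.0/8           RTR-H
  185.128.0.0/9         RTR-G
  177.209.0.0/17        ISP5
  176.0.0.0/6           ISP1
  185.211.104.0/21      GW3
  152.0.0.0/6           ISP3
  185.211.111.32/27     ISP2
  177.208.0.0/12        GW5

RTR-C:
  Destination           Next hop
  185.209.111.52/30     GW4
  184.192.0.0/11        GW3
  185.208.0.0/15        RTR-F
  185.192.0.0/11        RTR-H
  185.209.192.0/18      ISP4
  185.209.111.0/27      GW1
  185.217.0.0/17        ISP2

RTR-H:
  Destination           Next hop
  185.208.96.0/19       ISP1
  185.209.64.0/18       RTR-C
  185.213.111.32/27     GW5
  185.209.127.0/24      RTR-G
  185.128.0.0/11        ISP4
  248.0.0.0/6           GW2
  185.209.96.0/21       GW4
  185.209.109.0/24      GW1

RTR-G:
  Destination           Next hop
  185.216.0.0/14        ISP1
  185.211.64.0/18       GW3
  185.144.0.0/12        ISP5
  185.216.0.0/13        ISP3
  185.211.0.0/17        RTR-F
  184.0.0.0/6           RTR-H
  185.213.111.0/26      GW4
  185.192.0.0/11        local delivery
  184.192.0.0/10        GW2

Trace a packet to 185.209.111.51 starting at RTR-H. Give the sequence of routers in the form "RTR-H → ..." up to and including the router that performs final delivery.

At RTR-H: longest match for 185.209.111.51 is 185.209.64.0/18 -> RTR-C
At RTR-C: longest match for 185.209.111.51 is 185.208.0.0/15 -> RTR-F
At RTR-F: longest match for 185.209.111.51 is 185.128.0.0/9 -> RTR-G
At RTR-G: longest match for 185.209.111.51 is 185.192.0.0/11 -> local delivery

RTR-H → RTR-C → RTR-F → RTR-G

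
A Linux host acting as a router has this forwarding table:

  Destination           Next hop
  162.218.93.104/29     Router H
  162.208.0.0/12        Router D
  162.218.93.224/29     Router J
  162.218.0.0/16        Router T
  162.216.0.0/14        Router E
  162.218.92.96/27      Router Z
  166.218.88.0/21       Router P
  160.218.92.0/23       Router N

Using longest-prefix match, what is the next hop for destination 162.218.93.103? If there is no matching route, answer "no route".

Routes whose prefix contains 162.218.93.103:
  162.208.0.0/12 (162.208.0.0 - 162.223.255.255) -> Router D
  162.216.0.0/14 (162.216.0.0 - 162.219.255.255) -> Router E
  162.218.0.0/16 (162.218.0.0 - 162.218.255.255) -> Router T
More-specific entries that do NOT match:
  162.218.93.104/29 (162.218.93.104 - 162.218.93.111) does not contain 162.218.93.103
  162.218.93.224/29 (162.218.93.224 - 162.218.93.231) does not contain 162.218.93.103
  162.218.92.96/27 (162.218.92.96 - 162.218.92.127) does not contain 162.218.93.103
  160.218.92.0/23 (160.218.92.0 - 160.218.93.255) does not contain 162.218.93.103
  166.218.88.0/21 (166.218.88.0 - 166.218.95.255) does not contain 162.218.93.103
Longest matching prefix is /16 -> next hop Router T.

Router T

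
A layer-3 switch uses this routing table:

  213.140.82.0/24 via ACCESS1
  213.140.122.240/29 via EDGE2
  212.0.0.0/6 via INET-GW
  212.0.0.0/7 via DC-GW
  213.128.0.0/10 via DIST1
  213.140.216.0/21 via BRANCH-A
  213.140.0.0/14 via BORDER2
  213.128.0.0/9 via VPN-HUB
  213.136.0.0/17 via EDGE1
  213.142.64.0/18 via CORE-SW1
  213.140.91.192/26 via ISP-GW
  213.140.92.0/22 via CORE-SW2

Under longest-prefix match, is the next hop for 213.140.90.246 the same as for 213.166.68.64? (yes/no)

213.140.90.246: longest match 213.140.0.0/14 -> BORDER2
213.166.68.64: longest match 213.128.0.0/10 -> DIST1

no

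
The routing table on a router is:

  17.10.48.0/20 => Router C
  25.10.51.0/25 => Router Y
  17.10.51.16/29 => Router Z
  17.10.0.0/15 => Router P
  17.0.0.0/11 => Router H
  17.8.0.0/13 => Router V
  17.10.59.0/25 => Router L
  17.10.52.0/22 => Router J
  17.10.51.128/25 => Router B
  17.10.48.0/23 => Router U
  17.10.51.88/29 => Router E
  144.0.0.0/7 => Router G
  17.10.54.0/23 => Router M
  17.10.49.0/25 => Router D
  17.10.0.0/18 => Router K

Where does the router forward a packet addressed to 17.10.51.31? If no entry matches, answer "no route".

Routes whose prefix contains 17.10.51.31:
  17.0.0.0/11 (17.0.0.0 - 17.31.255.255) -> Router H
  17.8.0.0/13 (17.8.0.0 - 17.15.255.255) -> Router V
  17.10.0.0/15 (17.10.0.0 - 17.11.255.255) -> Router P
  17.10.0.0/18 (17.10.0.0 - 17.10.63.255) -> Router K
  17.10.48.0/20 (17.10.48.0 - 17.10.63.255) -> Router C
More-specific entries that do NOT match:
  17.10.51.16/29 (17.10.51.16 - 17.10.51.23) does not contain 17.10.51.31
  17.10.51.88/29 (17.10.51.88 - 17.10.51.95) does not contain 17.10.51.31
  25.10.51.0/25 (25.10.51.0 - 25.10.51.127) does not contain 17.10.51.31
  17.10.59.0/25 (17.10.59.0 - 17.10.59.127) does not contain 17.10.51.31
  17.10.51.128/25 (17.10.51.128 - 17.10.51.255) does not contain 17.10.51.31
  17.10.49.0/25 (17.10.49.0 - 17.10.49.127) does not contain 17.10.51.31
  17.10.48.0/23 (17.10.48.0 - 17.10.49.255) does not contain 17.10.51.31
  17.10.54.0/23 (17.10.54.0 - 17.10.55.255) does not contain 17.10.51.31
  17.10.52.0/22 (17.10.52.0 - 17.10.55.255) does not contain 17.10.51.31
Longest matching prefix is /20 -> next hop Router C.

Router C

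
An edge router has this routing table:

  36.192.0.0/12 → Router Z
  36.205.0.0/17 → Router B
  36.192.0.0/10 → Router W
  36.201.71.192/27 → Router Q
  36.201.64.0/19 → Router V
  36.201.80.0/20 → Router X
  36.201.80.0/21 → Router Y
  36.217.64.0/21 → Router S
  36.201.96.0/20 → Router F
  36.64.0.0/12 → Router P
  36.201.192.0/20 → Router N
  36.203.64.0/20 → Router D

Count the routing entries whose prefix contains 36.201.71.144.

3

Prefixes containing 36.201.71.144:
  36.192.0.0/10 (36.192.0.0 - 36.255.255.255)
  36.192.0.0/12 (36.192.0.0 - 36.207.255.255)
  36.201.64.0/19 (36.201.64.0 - 36.201.95.255)
Total matching entries: 3.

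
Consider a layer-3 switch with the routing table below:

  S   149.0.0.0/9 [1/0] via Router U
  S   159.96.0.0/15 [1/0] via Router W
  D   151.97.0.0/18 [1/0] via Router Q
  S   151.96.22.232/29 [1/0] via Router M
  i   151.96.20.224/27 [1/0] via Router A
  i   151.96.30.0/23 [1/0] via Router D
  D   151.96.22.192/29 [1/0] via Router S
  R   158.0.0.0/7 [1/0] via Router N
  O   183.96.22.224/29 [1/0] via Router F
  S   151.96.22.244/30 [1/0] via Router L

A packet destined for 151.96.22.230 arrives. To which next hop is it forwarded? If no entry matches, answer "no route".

no route

No entry's prefix contains 151.96.22.230; there is no default route.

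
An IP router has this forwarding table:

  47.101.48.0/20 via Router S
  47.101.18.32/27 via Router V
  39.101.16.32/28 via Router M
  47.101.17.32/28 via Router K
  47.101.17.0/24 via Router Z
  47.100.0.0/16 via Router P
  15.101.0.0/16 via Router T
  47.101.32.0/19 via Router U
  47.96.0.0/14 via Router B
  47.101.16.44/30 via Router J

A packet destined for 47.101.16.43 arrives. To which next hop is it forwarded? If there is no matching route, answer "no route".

No entry's prefix contains 47.101.16.43; there is no default route.

no route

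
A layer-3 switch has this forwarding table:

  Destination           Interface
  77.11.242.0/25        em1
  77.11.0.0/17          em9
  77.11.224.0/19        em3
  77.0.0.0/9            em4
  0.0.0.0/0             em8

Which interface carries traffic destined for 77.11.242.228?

Routes whose prefix contains 77.11.242.228:
  0.0.0.0/0 (default, matches everything) -> em8
  77.0.0.0/9 (77.0.0.0 - 77.127.255.255) -> em4
  77.11.224.0/19 (77.11.224.0 - 77.11.255.255) -> em3
More-specific entries that do NOT match:
  77.11.242.0/25 (77.11.242.0 - 77.11.242.127) does not contain 77.11.242.228
Longest matching prefix is /19 -> interface em3.

em3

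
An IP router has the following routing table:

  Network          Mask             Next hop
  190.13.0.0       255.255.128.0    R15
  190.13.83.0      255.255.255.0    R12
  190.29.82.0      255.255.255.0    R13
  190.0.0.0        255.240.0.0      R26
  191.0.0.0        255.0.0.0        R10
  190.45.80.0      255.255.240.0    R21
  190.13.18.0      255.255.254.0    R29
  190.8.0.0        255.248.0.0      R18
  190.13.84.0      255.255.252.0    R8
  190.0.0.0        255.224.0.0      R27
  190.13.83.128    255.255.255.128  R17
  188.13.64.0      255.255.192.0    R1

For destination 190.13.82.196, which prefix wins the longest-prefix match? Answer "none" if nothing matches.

Entries matching 190.13.82.196:
  190.0.0.0/11 (190.0.0.0 - 190.31.255.255)
  190.0.0.0/12 (190.0.0.0 - 190.15.255.255)
  190.8.0.0/13 (190.8.0.0 - 190.15.255.255)
  190.13.0.0/17 (190.13.0.0 - 190.13.127.255)
Most specific is 190.13.0.0/17.

190.13.0.0/17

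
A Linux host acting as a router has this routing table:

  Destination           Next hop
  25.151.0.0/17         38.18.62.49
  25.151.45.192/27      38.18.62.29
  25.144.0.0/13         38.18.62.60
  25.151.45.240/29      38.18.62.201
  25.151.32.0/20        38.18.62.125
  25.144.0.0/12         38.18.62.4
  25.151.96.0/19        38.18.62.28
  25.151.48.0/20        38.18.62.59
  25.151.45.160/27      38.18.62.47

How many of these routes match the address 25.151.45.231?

4

Prefixes containing 25.151.45.231:
  25.144.0.0/12 (25.144.0.0 - 25.159.255.255)
  25.144.0.0/13 (25.144.0.0 - 25.151.255.255)
  25.151.0.0/17 (25.151.0.0 - 25.151.127.255)
  25.151.32.0/20 (25.151.32.0 - 25.151.47.255)
Total matching entries: 4.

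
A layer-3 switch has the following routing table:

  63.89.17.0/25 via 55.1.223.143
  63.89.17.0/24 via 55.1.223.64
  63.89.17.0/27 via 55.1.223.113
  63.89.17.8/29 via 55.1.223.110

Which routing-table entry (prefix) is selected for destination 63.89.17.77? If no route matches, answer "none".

63.89.17.0/25

Entries matching 63.89.17.77:
  63.89.17.0/24 (63.89.17.0 - 63.89.17.255)
  63.89.17.0/25 (63.89.17.0 - 63.89.17.127)
Most specific is 63.89.17.0/25.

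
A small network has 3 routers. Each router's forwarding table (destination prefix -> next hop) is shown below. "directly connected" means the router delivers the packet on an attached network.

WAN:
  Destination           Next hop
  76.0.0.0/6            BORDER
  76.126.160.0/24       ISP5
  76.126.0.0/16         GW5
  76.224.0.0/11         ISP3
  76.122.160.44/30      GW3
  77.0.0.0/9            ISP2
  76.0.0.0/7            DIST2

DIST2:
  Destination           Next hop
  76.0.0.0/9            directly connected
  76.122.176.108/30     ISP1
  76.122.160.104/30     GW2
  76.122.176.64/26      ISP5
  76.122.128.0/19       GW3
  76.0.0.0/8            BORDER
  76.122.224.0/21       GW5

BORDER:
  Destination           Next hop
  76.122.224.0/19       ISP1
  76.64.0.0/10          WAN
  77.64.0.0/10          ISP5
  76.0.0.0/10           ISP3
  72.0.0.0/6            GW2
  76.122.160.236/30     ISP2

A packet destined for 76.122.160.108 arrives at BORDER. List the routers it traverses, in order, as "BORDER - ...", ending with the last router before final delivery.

BORDER - WAN - DIST2

At BORDER: longest match for 76.122.160.108 is 76.64.0.0/10 -> WAN
At WAN: longest match for 76.122.160.108 is 76.0.0.0/7 -> DIST2
At DIST2: longest match for 76.122.160.108 is 76.0.0.0/9 -> directly connected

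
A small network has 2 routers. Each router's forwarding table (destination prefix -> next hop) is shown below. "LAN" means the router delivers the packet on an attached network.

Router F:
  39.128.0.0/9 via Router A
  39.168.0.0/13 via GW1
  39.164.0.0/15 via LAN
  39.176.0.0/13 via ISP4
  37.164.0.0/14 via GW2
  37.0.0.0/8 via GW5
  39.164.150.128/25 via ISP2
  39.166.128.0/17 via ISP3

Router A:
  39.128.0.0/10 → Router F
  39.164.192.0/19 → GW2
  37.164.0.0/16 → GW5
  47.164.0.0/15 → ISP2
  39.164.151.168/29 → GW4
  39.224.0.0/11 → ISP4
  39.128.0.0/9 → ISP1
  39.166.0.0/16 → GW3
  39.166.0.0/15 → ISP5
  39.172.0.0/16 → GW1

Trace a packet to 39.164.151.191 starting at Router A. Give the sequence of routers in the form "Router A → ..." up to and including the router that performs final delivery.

Router A → Router F

At Router A: longest match for 39.164.151.191 is 39.128.0.0/10 -> Router F
At Router F: longest match for 39.164.151.191 is 39.164.0.0/15 -> LAN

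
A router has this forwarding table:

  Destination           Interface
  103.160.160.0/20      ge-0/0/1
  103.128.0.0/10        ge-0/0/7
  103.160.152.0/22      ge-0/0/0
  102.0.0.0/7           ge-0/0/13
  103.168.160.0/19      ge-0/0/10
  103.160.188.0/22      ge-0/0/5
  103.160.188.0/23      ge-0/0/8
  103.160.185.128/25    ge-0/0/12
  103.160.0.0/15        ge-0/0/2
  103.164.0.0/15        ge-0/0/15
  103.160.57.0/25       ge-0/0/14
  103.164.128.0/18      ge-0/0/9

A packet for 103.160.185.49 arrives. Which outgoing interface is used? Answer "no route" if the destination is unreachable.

Routes whose prefix contains 103.160.185.49:
  102.0.0.0/7 (102.0.0.0 - 103.255.255.255) -> ge-0/0/13
  103.128.0.0/10 (103.128.0.0 - 103.191.255.255) -> ge-0/0/7
  103.160.0.0/15 (103.160.0.0 - 103.161.255.255) -> ge-0/0/2
More-specific entries that do NOT match:
  103.160.185.128/25 (103.160.185.128 - 103.160.185.255) does not contain 103.160.185.49
  103.160.57.0/25 (103.160.57.0 - 103.160.57.127) does not contain 103.160.185.49
  103.160.188.0/23 (103.160.188.0 - 103.160.189.255) does not contain 103.160.185.49
  103.160.152.0/22 (103.160.152.0 - 103.160.155.255) does not contain 103.160.185.49
  103.160.188.0/22 (103.160.188.0 - 103.160.191.255) does not contain 103.160.185.49
  103.160.160.0/20 (103.160.160.0 - 103.160.175.255) does not contain 103.160.185.49
  103.168.160.0/19 (103.168.160.0 - 103.168.191.255) does not contain 103.160.185.49
  103.164.128.0/18 (103.164.128.0 - 103.164.191.255) does not contain 103.160.185.49
Longest matching prefix is /15 -> interface ge-0/0/2.

ge-0/0/2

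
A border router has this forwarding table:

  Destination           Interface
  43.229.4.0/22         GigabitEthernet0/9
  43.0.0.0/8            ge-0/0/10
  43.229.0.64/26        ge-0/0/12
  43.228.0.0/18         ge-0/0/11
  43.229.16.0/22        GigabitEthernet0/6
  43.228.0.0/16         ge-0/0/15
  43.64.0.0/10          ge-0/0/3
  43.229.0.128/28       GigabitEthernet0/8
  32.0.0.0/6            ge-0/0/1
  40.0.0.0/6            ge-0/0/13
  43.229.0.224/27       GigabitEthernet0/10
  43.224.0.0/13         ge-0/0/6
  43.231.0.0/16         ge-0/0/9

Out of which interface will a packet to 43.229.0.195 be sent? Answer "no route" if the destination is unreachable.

Routes whose prefix contains 43.229.0.195:
  40.0.0.0/6 (40.0.0.0 - 43.255.255.255) -> ge-0/0/13
  43.0.0.0/8 (43.0.0.0 - 43.255.255.255) -> ge-0/0/10
  43.224.0.0/13 (43.224.0.0 - 43.231.255.255) -> ge-0/0/6
More-specific entries that do NOT match:
  43.229.0.128/28 (43.229.0.128 - 43.229.0.143) does not contain 43.229.0.195
  43.229.0.224/27 (43.229.0.224 - 43.229.0.255) does not contain 43.229.0.195
  43.229.0.64/26 (43.229.0.64 - 43.229.0.127) does not contain 43.229.0.195
  43.229.4.0/22 (43.229.4.0 - 43.229.7.255) does not contain 43.229.0.195
  43.229.16.0/22 (43.229.16.0 - 43.229.19.255) does not contain 43.229.0.195
  43.228.0.0/18 (43.228.0.0 - 43.228.63.255) does not contain 43.229.0.195
  43.228.0.0/16 (43.228.0.0 - 43.228.255.255) does not contain 43.229.0.195
  43.231.0.0/16 (43.231.0.0 - 43.231.255.255) does not contain 43.229.0.195
Longest matching prefix is /13 -> interface ge-0/0/6.

ge-0/0/6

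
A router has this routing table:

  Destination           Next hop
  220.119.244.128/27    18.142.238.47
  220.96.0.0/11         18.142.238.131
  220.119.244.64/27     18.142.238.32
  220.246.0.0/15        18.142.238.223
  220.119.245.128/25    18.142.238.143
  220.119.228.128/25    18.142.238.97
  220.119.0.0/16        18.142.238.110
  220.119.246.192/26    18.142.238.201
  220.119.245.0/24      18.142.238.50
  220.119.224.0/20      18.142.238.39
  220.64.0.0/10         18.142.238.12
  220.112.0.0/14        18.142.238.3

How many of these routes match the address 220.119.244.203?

Prefixes containing 220.119.244.203:
  220.64.0.0/10 (220.64.0.0 - 220.127.255.255)
  220.96.0.0/11 (220.96.0.0 - 220.127.255.255)
  220.119.0.0/16 (220.119.0.0 - 220.119.255.255)
Total matching entries: 3.

3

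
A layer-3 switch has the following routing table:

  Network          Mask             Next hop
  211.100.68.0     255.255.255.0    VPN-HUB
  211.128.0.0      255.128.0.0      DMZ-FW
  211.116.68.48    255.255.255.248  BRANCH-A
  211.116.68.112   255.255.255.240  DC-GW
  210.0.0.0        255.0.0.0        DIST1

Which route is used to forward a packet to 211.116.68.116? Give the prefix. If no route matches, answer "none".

211.116.68.112/28

Entries matching 211.116.68.116:
  211.116.68.112/28 (211.116.68.112 - 211.116.68.127)
Most specific is 211.116.68.112/28.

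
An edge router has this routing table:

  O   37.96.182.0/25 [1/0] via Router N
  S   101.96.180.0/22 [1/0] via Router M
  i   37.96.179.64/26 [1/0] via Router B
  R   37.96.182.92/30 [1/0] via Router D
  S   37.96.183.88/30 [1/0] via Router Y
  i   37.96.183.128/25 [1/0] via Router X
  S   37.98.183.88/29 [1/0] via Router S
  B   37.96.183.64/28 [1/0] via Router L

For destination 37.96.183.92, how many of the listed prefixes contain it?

0

No listed prefix contains 37.96.183.92.
Total matching entries: 0.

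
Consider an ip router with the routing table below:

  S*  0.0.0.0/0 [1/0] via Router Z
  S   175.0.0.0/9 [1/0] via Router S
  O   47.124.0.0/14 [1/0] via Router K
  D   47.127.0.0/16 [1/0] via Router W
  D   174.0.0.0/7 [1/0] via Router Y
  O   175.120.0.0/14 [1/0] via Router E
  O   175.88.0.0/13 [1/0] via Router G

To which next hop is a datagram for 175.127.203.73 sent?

Routes whose prefix contains 175.127.203.73:
  0.0.0.0/0 (default, matches everything) -> Router Z
  174.0.0.0/7 (174.0.0.0 - 175.255.255.255) -> Router Y
  175.0.0.0/9 (175.0.0.0 - 175.127.255.255) -> Router S
More-specific entries that do NOT match:
  47.127.0.0/16 (47.127.0.0 - 47.127.255.255) does not contain 175.127.203.73
  47.124.0.0/14 (47.124.0.0 - 47.127.255.255) does not contain 175.127.203.73
  175.120.0.0/14 (175.120.0.0 - 175.123.255.255) does not contain 175.127.203.73
  175.88.0.0/13 (175.88.0.0 - 175.95.255.255) does not contain 175.127.203.73
Longest matching prefix is /9 -> next hop Router S.

Router S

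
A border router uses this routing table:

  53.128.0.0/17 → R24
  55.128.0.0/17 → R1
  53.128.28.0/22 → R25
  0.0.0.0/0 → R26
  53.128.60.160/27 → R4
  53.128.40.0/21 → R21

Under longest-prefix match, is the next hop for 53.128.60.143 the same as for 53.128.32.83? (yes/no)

yes

53.128.60.143: longest match 53.128.0.0/17 -> R24
53.128.32.83: longest match 53.128.0.0/17 -> R24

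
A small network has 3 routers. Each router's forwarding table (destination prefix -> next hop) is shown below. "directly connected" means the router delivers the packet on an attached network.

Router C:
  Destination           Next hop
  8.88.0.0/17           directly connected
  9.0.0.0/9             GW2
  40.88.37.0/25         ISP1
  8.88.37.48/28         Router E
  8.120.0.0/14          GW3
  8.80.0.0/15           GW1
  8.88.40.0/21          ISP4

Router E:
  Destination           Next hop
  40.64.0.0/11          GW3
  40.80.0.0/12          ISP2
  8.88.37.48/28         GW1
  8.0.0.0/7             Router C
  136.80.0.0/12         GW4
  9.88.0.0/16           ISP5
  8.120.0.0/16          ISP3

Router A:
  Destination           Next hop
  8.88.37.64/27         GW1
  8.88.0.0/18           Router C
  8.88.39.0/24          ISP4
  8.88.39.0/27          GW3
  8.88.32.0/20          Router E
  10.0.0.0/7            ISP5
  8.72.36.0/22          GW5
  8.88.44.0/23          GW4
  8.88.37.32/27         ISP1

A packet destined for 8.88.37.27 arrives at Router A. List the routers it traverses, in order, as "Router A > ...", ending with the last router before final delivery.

At Router A: longest match for 8.88.37.27 is 8.88.32.0/20 -> Router E
At Router E: longest match for 8.88.37.27 is 8.0.0.0/7 -> Router C
At Router C: longest match for 8.88.37.27 is 8.88.0.0/17 -> directly connected

Router A > Router E > Router C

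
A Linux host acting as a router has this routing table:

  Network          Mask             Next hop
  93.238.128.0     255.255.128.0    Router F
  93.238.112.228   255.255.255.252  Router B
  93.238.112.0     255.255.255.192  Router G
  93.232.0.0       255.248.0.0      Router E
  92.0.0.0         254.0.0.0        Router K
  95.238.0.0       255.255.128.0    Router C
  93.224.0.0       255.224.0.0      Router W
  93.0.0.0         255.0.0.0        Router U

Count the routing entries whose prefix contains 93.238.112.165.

Prefixes containing 93.238.112.165:
  92.0.0.0/7 (92.0.0.0 - 93.255.255.255)
  93.0.0.0/8 (93.0.0.0 - 93.255.255.255)
  93.224.0.0/11 (93.224.0.0 - 93.255.255.255)
  93.232.0.0/13 (93.232.0.0 - 93.239.255.255)
Total matching entries: 4.

4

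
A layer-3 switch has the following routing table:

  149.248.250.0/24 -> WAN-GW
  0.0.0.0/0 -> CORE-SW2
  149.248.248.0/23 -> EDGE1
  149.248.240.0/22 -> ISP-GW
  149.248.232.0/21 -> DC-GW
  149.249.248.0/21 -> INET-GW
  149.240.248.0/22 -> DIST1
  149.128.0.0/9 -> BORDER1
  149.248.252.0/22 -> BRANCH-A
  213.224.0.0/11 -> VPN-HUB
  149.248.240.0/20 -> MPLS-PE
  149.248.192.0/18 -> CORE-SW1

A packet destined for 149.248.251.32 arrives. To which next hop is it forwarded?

Routes whose prefix contains 149.248.251.32:
  0.0.0.0/0 (default, matches everything) -> CORE-SW2
  149.128.0.0/9 (149.128.0.0 - 149.255.255.255) -> BORDER1
  149.248.192.0/18 (149.248.192.0 - 149.248.255.255) -> CORE-SW1
  149.248.240.0/20 (149.248.240.0 - 149.248.255.255) -> MPLS-PE
More-specific entries that do NOT match:
  149.248.250.0/24 (149.248.250.0 - 149.248.250.255) does not contain 149.248.251.32
  149.248.248.0/23 (149.248.248.0 - 149.248.249.255) does not contain 149.248.251.32
  149.248.240.0/22 (149.248.240.0 - 149.248.243.255) does not contain 149.248.251.32
  149.240.248.0/22 (149.240.248.0 - 149.240.251.255) does not contain 149.248.251.32
  149.248.252.0/22 (149.248.252.0 - 149.248.255.255) does not contain 149.248.251.32
  149.248.232.0/21 (149.248.232.0 - 149.248.239.255) does not contain 149.248.251.32
  149.249.248.0/21 (149.249.248.0 - 149.249.255.255) does not contain 149.248.251.32
Longest matching prefix is /20 -> next hop MPLS-PE.

MPLS-PE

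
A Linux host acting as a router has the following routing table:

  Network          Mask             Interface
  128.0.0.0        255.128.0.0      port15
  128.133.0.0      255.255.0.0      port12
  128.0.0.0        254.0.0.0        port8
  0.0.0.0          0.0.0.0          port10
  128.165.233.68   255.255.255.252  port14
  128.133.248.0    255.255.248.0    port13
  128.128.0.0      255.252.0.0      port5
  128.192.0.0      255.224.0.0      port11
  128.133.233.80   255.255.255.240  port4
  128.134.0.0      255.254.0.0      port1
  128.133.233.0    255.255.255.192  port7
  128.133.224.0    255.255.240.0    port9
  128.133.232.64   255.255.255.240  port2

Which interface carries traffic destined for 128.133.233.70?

Routes whose prefix contains 128.133.233.70:
  0.0.0.0/0 (default, matches everything) -> port10
  128.0.0.0/7 (128.0.0.0 - 129.255.255.255) -> port8
  128.133.0.0/16 (128.133.0.0 - 128.133.255.255) -> port12
  128.133.224.0/20 (128.133.224.0 - 128.133.239.255) -> port9
More-specific entries that do NOT match:
  128.165.233.68/30 (128.165.233.68 - 128.165.233.71) does not contain 128.133.233.70
  128.133.233.80/28 (128.133.233.80 - 128.133.233.95) does not contain 128.133.233.70
  128.133.232.64/28 (128.133.232.64 - 128.133.232.79) does not contain 128.133.233.70
  128.133.233.0/26 (128.133.233.0 - 128.133.233.63) does not contain 128.133.233.70
  128.133.248.0/21 (128.133.248.0 - 128.133.255.255) does not contain 128.133.233.70
Longest matching prefix is /20 -> interface port9.

port9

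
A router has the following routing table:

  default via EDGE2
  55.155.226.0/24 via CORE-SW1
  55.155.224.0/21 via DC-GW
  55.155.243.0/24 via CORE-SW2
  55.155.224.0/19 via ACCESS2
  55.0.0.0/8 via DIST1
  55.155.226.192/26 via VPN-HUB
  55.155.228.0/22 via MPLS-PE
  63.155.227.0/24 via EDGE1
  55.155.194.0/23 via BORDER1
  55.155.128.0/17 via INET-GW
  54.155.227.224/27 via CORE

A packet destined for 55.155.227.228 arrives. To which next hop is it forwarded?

Routes whose prefix contains 55.155.227.228:
  0.0.0.0/0 (default, matches everything) -> EDGE2
  55.0.0.0/8 (55.0.0.0 - 55.255.255.255) -> DIST1
  55.155.128.0/17 (55.155.128.0 - 55.155.255.255) -> INET-GW
  55.155.224.0/19 (55.155.224.0 - 55.155.255.255) -> ACCESS2
  55.155.224.0/21 (55.155.224.0 - 55.155.231.255) -> DC-GW
More-specific entries that do NOT match:
  54.155.227.224/27 (54.155.227.224 - 54.155.227.255) does not contain 55.155.227.228
  55.155.226.192/26 (55.155.226.192 - 55.155.226.255) does not contain 55.155.227.228
  55.155.226.0/24 (55.155.226.0 - 55.155.226.255) does not contain 55.155.227.228
  55.155.243.0/24 (55.155.243.0 - 55.155.243.255) does not contain 55.155.227.228
  63.155.227.0/24 (63.155.227.0 - 63.155.227.255) does not contain 55.155.227.228
  55.155.194.0/23 (55.155.194.0 - 55.155.195.255) does not contain 55.155.227.228
  55.155.228.0/22 (55.155.228.0 - 55.155.231.255) does not contain 55.155.227.228
Longest matching prefix is /21 -> next hop DC-GW.

DC-GW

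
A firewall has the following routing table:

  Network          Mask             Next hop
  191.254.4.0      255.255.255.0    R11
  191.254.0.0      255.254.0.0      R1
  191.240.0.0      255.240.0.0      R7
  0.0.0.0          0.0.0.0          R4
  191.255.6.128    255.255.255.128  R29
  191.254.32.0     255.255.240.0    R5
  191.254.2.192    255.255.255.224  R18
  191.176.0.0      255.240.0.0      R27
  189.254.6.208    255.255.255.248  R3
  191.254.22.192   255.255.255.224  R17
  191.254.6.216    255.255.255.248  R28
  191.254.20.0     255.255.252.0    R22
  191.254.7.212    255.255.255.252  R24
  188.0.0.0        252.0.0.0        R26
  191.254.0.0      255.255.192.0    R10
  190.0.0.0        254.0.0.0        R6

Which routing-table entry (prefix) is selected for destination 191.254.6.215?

191.254.0.0/18

Entries matching 191.254.6.215:
  0.0.0.0/0 (default, matches everything)
  188.0.0.0/6 (188.0.0.0 - 191.255.255.255)
  190.0.0.0/7 (190.0.0.0 - 191.255.255.255)
  191.240.0.0/12 (191.240.0.0 - 191.255.255.255)
  191.254.0.0/15 (191.254.0.0 - 191.255.255.255)
  191.254.0.0/18 (191.254.0.0 - 191.254.63.255)
Most specific is 191.254.0.0/18.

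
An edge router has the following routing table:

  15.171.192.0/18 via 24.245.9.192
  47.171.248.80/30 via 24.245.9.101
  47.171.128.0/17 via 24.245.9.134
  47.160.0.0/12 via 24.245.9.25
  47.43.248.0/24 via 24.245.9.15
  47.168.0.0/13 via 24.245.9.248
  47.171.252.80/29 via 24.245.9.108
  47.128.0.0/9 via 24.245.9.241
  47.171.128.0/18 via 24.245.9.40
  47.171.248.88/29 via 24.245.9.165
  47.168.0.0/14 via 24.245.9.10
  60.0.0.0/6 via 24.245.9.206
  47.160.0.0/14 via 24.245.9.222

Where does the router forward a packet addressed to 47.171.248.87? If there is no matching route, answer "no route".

24.245.9.134

Routes whose prefix contains 47.171.248.87:
  47.128.0.0/9 (47.128.0.0 - 47.255.255.255) -> 24.245.9.241
  47.160.0.0/12 (47.160.0.0 - 47.175.255.255) -> 24.245.9.25
  47.168.0.0/13 (47.168.0.0 - 47.175.255.255) -> 24.245.9.248
  47.168.0.0/14 (47.168.0.0 - 47.171.255.255) -> 24.245.9.10
  47.171.128.0/17 (47.171.128.0 - 47.171.255.255) -> 24.245.9.134
More-specific entries that do NOT match:
  47.171.248.80/30 (47.171.248.80 - 47.171.248.83) does not contain 47.171.248.87
  47.171.252.80/29 (47.171.252.80 - 47.171.252.87) does not contain 47.171.248.87
  47.171.248.88/29 (47.171.248.88 - 47.171.248.95) does not contain 47.171.248.87
  47.43.248.0/24 (47.43.248.0 - 47.43.248.255) does not contain 47.171.248.87
  15.171.192.0/18 (15.171.192.0 - 15.171.255.255) does not contain 47.171.248.87
  47.171.128.0/18 (47.171.128.0 - 47.171.191.255) does not contain 47.171.248.87
Longest matching prefix is /17 -> next hop 24.245.9.134.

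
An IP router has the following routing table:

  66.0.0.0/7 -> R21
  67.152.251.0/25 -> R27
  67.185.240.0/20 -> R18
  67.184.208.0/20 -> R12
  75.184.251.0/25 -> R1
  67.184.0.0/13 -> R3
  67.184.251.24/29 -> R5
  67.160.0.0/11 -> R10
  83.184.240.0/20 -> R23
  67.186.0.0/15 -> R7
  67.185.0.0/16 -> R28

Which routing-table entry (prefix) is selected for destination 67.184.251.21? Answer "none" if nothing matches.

Entries matching 67.184.251.21:
  66.0.0.0/7 (66.0.0.0 - 67.255.255.255)
  67.160.0.0/11 (67.160.0.0 - 67.191.255.255)
  67.184.0.0/13 (67.184.0.0 - 67.191.255.255)
Most specific is 67.184.0.0/13.

67.184.0.0/13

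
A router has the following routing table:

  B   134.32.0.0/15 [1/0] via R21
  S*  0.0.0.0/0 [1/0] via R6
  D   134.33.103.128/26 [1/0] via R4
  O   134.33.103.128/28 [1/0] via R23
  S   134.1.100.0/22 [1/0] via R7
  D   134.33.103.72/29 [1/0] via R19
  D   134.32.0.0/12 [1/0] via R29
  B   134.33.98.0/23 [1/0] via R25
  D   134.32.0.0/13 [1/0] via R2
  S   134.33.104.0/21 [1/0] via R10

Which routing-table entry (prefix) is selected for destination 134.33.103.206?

134.32.0.0/15

Entries matching 134.33.103.206:
  0.0.0.0/0 (default, matches everything)
  134.32.0.0/12 (134.32.0.0 - 134.47.255.255)
  134.32.0.0/13 (134.32.0.0 - 134.39.255.255)
  134.32.0.0/15 (134.32.0.0 - 134.33.255.255)
Most specific is 134.32.0.0/15.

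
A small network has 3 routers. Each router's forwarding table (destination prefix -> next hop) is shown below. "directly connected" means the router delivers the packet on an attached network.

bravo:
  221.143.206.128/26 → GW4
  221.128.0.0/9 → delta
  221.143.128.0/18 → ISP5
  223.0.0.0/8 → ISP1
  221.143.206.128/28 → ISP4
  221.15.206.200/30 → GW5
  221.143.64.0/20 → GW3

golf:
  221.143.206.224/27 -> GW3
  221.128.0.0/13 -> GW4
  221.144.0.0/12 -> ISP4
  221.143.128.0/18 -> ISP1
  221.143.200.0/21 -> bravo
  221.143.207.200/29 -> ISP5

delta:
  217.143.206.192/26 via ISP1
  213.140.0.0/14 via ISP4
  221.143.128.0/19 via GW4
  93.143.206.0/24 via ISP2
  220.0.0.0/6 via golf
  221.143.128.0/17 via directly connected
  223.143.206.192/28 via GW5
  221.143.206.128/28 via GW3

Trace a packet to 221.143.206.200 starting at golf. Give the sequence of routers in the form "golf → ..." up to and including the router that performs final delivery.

At golf: longest match for 221.143.206.200 is 221.143.200.0/21 -> bravo
At bravo: longest match for 221.143.206.200 is 221.128.0.0/9 -> delta
At delta: longest match for 221.143.206.200 is 221.143.128.0/17 -> directly connected

golf → bravo → delta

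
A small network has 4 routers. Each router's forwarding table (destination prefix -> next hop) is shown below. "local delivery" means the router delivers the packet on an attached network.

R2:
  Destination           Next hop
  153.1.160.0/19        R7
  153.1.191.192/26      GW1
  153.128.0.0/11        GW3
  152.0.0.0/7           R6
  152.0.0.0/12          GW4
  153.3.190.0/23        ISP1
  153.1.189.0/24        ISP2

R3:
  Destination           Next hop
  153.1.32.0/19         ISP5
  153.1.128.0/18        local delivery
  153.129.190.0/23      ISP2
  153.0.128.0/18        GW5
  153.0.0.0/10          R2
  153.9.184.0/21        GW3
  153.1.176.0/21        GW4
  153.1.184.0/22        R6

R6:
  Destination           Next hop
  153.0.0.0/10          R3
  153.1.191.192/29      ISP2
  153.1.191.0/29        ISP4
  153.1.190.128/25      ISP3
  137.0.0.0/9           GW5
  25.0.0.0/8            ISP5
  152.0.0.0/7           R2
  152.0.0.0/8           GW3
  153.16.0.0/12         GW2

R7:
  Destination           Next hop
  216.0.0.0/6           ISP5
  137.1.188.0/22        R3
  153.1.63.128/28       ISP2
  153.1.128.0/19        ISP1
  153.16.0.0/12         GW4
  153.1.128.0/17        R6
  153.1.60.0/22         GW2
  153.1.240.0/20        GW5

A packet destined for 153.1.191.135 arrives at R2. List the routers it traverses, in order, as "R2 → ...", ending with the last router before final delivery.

R2 → R7 → R6 → R3

At R2: longest match for 153.1.191.135 is 153.1.160.0/19 -> R7
At R7: longest match for 153.1.191.135 is 153.1.128.0/17 -> R6
At R6: longest match for 153.1.191.135 is 153.0.0.0/10 -> R3
At R3: longest match for 153.1.191.135 is 153.1.128.0/18 -> local delivery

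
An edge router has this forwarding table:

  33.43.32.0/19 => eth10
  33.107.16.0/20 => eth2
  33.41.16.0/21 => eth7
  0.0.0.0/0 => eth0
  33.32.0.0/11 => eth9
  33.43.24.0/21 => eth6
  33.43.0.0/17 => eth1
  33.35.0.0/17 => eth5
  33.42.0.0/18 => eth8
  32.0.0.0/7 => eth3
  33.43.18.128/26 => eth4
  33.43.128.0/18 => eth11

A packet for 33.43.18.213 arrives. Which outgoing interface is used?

Routes whose prefix contains 33.43.18.213:
  0.0.0.0/0 (default, matches everything) -> eth0
  32.0.0.0/7 (32.0.0.0 - 33.255.255.255) -> eth3
  33.32.0.0/11 (33.32.0.0 - 33.63.255.255) -> eth9
  33.43.0.0/17 (33.43.0.0 - 33.43.127.255) -> eth1
More-specific entries that do NOT match:
  33.43.18.128/26 (33.43.18.128 - 33.43.18.191) does not contain 33.43.18.213
  33.41.16.0/21 (33.41.16.0 - 33.41.23.255) does not contain 33.43.18.213
  33.43.24.0/21 (33.43.24.0 - 33.43.31.255) does not contain 33.43.18.213
  33.107.16.0/20 (33.107.16.0 - 33.107.31.255) does not contain 33.43.18.213
  33.43.32.0/19 (33.43.32.0 - 33.43.63.255) does not contain 33.43.18.213
  33.42.0.0/18 (33.42.0.0 - 33.42.63.255) does not contain 33.43.18.213
  33.43.128.0/18 (33.43.128.0 - 33.43.191.255) does not contain 33.43.18.213
Longest matching prefix is /17 -> interface eth1.

eth1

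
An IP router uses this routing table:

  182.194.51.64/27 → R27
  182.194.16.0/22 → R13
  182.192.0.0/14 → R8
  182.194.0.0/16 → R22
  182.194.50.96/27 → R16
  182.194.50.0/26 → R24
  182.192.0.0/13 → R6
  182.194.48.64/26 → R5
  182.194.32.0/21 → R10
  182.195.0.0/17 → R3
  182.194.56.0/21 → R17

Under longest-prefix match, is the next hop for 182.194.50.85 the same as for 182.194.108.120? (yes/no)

yes

182.194.50.85: longest match 182.194.0.0/16 -> R22
182.194.108.120: longest match 182.194.0.0/16 -> R22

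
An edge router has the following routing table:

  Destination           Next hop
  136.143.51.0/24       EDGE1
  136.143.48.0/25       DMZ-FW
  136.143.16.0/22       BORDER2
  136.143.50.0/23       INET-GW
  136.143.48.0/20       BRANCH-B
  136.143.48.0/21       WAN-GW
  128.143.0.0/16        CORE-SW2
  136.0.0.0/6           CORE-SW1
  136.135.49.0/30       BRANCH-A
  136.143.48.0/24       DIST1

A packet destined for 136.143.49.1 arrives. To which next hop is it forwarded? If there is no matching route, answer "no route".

Routes whose prefix contains 136.143.49.1:
  136.0.0.0/6 (136.0.0.0 - 139.255.255.255) -> CORE-SW1
  136.143.48.0/20 (136.143.48.0 - 136.143.63.255) -> BRANCH-B
  136.143.48.0/21 (136.143.48.0 - 136.143.55.255) -> WAN-GW
More-specific entries that do NOT match:
  136.135.49.0/30 (136.135.49.0 - 136.135.49.3) does not contain 136.143.49.1
  136.143.48.0/25 (136.143.48.0 - 136.143.48.127) does not contain 136.143.49.1
  136.143.51.0/24 (136.143.51.0 - 136.143.51.255) does not contain 136.143.49.1
  136.143.48.0/24 (136.143.48.0 - 136.143.48.255) does not contain 136.143.49.1
  136.143.50.0/23 (136.143.50.0 - 136.143.51.255) does not contain 136.143.49.1
  136.143.16.0/22 (136.143.16.0 - 136.143.19.255) does not contain 136.143.49.1
Longest matching prefix is /21 -> next hop WAN-GW.

WAN-GW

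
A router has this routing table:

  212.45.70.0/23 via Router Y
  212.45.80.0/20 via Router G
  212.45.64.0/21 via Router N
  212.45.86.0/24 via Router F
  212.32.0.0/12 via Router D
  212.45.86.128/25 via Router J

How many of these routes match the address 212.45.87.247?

Prefixes containing 212.45.87.247:
  212.32.0.0/12 (212.32.0.0 - 212.47.255.255)
  212.45.80.0/20 (212.45.80.0 - 212.45.95.255)
Total matching entries: 2.

2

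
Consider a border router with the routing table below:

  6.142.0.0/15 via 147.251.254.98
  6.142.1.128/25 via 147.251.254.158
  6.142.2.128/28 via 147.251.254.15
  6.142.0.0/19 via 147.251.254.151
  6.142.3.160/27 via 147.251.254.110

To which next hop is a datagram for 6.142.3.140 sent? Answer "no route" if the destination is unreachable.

147.251.254.151

Routes whose prefix contains 6.142.3.140:
  6.142.0.0/15 (6.142.0.0 - 6.143.255.255) -> 147.251.254.98
  6.142.0.0/19 (6.142.0.0 - 6.142.31.255) -> 147.251.254.151
More-specific entries that do NOT match:
  6.142.2.128/28 (6.142.2.128 - 6.142.2.143) does not contain 6.142.3.140
  6.142.3.160/27 (6.142.3.160 - 6.142.3.191) does not contain 6.142.3.140
  6.142.1.128/25 (6.142.1.128 - 6.142.1.255) does not contain 6.142.3.140
Longest matching prefix is /19 -> next hop 147.251.254.151.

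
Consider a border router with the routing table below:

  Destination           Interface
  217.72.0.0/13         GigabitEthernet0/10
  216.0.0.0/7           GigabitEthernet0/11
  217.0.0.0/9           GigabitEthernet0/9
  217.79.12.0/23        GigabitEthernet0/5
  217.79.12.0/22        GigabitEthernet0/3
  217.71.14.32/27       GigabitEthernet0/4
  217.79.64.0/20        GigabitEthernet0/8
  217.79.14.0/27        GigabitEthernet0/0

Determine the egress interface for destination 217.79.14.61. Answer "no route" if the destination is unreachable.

Routes whose prefix contains 217.79.14.61:
  216.0.0.0/7 (216.0.0.0 - 217.255.255.255) -> GigabitEthernet0/11
  217.0.0.0/9 (217.0.0.0 - 217.127.255.255) -> GigabitEthernet0/9
  217.72.0.0/13 (217.72.0.0 - 217.79.255.255) -> GigabitEthernet0/10
  217.79.12.0/22 (217.79.12.0 - 217.79.15.255) -> GigabitEthernet0/3
More-specific entries that do NOT match:
  217.71.14.32/27 (217.71.14.32 - 217.71.14.63) does not contain 217.79.14.61
  217.79.14.0/27 (217.79.14.0 - 217.79.14.31) does not contain 217.79.14.61
  217.79.12.0/23 (217.79.12.0 - 217.79.13.255) does not contain 217.79.14.61
Longest matching prefix is /22 -> interface GigabitEthernet0/3.

GigabitEthernet0/3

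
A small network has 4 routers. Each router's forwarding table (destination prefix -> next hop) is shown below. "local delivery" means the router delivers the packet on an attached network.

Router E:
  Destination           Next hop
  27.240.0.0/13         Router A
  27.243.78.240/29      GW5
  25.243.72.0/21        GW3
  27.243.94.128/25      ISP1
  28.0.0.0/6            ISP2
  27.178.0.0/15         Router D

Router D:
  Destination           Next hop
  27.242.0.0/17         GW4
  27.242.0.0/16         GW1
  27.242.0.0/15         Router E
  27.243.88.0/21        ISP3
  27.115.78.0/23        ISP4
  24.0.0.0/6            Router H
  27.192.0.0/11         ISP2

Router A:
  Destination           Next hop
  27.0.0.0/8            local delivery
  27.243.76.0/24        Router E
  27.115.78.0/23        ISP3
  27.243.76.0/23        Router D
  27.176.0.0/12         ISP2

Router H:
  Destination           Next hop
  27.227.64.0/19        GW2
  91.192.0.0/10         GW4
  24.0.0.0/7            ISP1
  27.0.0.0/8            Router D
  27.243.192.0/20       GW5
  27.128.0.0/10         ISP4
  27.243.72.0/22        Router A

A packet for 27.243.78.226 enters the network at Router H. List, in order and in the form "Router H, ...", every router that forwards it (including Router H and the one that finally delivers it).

Router H, Router D, Router E, Router A

At Router H: longest match for 27.243.78.226 is 27.0.0.0/8 -> Router D
At Router D: longest match for 27.243.78.226 is 27.242.0.0/15 -> Router E
At Router E: longest match for 27.243.78.226 is 27.240.0.0/13 -> Router A
At Router A: longest match for 27.243.78.226 is 27.0.0.0/8 -> local delivery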